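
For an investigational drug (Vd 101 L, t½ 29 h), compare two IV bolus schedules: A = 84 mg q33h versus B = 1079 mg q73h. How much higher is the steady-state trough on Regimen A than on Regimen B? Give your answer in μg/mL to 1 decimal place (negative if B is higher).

-1.6 μg/mL

Regimen A: f = (1/2)^(33/29) ≈ 0.4544; Cmin,ss = (84/101)·f/(1−f) ≈ 0.693 μg/mL.
Regimen B: f = (1/2)^(73/29) ≈ 0.1747; Cmin,ss = (1079/101)·f/(1−f) ≈ 2.261 μg/mL.
Difference ≈ 0.693 − 2.261 ≈ -1.568 μg/mL.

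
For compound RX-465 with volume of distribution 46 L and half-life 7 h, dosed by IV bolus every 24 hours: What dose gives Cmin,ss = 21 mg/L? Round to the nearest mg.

9435 mg

τ/t½ = 24/7 ≈ 3.4286, so f = (1/2)^(24/7) ≈ 0.092875.
Cmin,ss = (D/Vd)·f/(1−f), so D = Cmin,ss·Vd·(1−f)/f.
D = 21 × 46 × (1−f)/f ≈ 21 × 46 × 9.76716 ≈ 9435.08 mg.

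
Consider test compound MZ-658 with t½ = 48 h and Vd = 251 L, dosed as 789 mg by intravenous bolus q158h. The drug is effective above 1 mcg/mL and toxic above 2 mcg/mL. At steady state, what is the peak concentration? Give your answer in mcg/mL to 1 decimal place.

Over one 158-h interval, 158/48 ≈ 3.2917 half-lives elapse, leaving f ≈ 0.1021 of each dose.
At steady state, accumulation factor R = 1/(1 − e^(−kτ)) ≈ 1.1137.
Each bolus raises the concentration by D/Vd = 789/251 ≈ 3.143 mcg/mL.
Cmax,ss = C₀/(1 − f) ≈ 3.143/0.8979 ≈ 3.500 mcg/mL.
Peak 3.5 mcg/mL vs MTC 2 mcg/mL: exceeds toxic threshold.

3.5 mcg/mL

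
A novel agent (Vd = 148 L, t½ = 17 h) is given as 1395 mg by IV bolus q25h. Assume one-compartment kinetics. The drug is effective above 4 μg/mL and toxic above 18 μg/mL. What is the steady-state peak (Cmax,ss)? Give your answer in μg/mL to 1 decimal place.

k = ln2/t½ = ln2/17 ≈ 0.040773 h⁻¹; fraction remaining f = e^(−kτ) = e^(−0.040773×25) ≈ 0.3608.
Accumulation ratio R = 1/(1 − f) ≈ 1/0.6392 ≈ 1.5645.
Single-dose peak C₀ = D/Vd = 1395/148 ≈ 9.426 μg/mL.
Steady-state peak Cmax,ss = C₀·R ≈ 9.426 × 1.5645 ≈ 14.747 μg/mL.
Peak 14.7 μg/mL vs MTC 18 μg/mL: below toxic threshold.

14.7 μg/mL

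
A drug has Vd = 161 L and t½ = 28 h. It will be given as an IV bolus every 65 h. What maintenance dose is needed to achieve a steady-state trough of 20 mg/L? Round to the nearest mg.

τ/t½ = 65/28 ≈ 2.3214, so f = (1/2)^(65/28) ≈ 0.200069.
Cmin,ss = (D/Vd)·f/(1−f), so D = Cmin,ss·Vd·(1−f)/f.
D = 20 × 161 × (1−f)/f ≈ 20 × 161 × 3.99828 ≈ 12874.46 mg.

12874 mg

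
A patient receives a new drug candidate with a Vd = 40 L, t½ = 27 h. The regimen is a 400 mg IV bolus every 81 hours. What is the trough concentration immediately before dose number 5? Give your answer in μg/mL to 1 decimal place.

1.4 μg/mL

f = (1/2)^(τ/t½) = (1/2)^(81/27) ≈ 0.1250.
C₀ = D/Vd = 400/40 ≈ 10.000 μg/mL.
Before the 5th dose, 4 doses have been given. Superposition: Cmin = C₀·(f + f² + … + f^4).
≈ 10.000 × (0.1250 + 0.0156 + 0.0020 + 0.0002) ≈ 10.000 × 0.1428 ≈ 1.428 μg/mL.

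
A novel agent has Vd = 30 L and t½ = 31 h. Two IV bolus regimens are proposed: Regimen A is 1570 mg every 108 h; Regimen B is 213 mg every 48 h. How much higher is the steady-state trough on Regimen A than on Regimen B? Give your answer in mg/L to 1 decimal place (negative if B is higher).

Regimen A: f = (1/2)^(108/31) ≈ 0.0894; Cmin,ss = (1570/30)·f/(1−f) ≈ 5.138 mg/L.
Regimen B: f = (1/2)^(48/31) ≈ 0.3419; Cmin,ss = (213/30)·f/(1−f) ≈ 3.689 mg/L.
Difference ≈ 5.138 − 3.689 ≈ 1.449 mg/L.

1.4 mg/L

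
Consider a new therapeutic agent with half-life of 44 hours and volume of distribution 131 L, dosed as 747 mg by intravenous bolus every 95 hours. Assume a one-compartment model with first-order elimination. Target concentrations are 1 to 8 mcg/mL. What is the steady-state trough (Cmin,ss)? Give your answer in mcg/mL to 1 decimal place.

k = ln2/t½ = ln2/44 ≈ 0.015753 h⁻¹; fraction remaining f = e^(−kτ) = e^(−0.015753×95) ≈ 0.2239.
Accumulation ratio R = 1/(1 − f) ≈ 1/0.7761 ≈ 1.2885.
Single-dose peak C₀ = D/Vd = 747/131 ≈ 5.702 mcg/mL.
Cmax,ss = C₀/(1 − f) ≈ 5.702/0.7761 ≈ 7.347 mcg/mL.
Steady-state trough Cmin,ss = Cmax,ss·f ≈ 7.347 × 0.2239 ≈ 1.645 mcg/mL.
Trough 1.6 mcg/mL vs MEC 1 mcg/mL: adequate.

1.6 mcg/mL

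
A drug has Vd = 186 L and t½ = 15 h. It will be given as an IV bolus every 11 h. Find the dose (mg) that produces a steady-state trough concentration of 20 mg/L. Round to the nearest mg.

2464 mg

τ/t½ = 11/15 ≈ 0.73333, so f = (1/2)^(11/15) ≈ 0.601513.
Cmin,ss = (D/Vd)·f/(1−f), so D = Cmin,ss·Vd·(1−f)/f.
D = 20 × 186 × (1−f)/f ≈ 20 × 186 × 0.66247 ≈ 2464.39 mg.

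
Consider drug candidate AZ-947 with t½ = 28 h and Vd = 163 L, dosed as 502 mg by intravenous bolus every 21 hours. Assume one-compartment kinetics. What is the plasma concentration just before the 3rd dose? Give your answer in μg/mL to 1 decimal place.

2.9 μg/mL

f = (1/2)^(τ/t½) = (1/2)^(21/28) ≈ 0.5946.
C₀ = D/Vd = 502/163 ≈ 3.080 μg/mL.
Before the 3rd dose, 2 doses have been given. Superposition: Cmin = C₀·(f + f²).
≈ 3.080 × (0.5946 + 0.3535) ≈ 3.080 × 0.9481 ≈ 2.920 μg/mL.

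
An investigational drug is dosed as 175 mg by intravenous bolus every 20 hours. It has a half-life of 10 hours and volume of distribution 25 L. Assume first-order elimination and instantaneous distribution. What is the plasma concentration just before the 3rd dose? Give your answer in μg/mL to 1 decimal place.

f = (1/2)^(τ/t½) = (1/2)^(20/10) ≈ 0.2500.
C₀ = D/Vd = 175/25 ≈ 7.000 μg/mL.
Before the 3rd dose, 2 doses have been given. Superposition: Cmin = C₀·(f + f²).
≈ 7.000 × (0.2500 + 0.0625) ≈ 7.000 × 0.3125 ≈ 2.188 μg/mL.

2.2 μg/mL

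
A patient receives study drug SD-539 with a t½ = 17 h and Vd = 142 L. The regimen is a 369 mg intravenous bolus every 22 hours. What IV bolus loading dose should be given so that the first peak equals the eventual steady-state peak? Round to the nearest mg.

f = (1/2)^(22/17) ≈ 0.407785; accumulation ratio R = 1/(1−f) ≈ 1.68858.
Loading dose to hit Cmax,ss on first dose: D_load = D_maint·R ≈ 369 × 1.68858 ≈ 623.09 mg.

623 mg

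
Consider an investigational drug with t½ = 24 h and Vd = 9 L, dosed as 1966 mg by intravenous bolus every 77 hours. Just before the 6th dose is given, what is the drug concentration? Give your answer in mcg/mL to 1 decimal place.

f = (1/2)^(τ/t½) = (1/2)^(77/24) ≈ 0.1082.
C₀ = D/Vd = 1966/9 ≈ 218.444 mcg/mL.
Before the 6th dose, 5 doses have been given. Superposition: Cmin = C₀·(f + f² + … + f^5).
≈ 218.444 × (0.1082 + 0.0117 + 0.0013 + 0.0001 + 0.0000) ≈ 218.444 × 0.1213 ≈ 26.497 mcg/mL.

26.5 mcg/mL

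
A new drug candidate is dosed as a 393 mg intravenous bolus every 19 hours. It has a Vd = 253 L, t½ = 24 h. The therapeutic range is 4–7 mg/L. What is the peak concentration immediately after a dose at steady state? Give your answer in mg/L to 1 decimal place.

3.7 mg/L

Over one 19-h interval, 19/24 ≈ 0.79167 half-lives elapse, leaving f ≈ 0.5777 of each dose.
At steady state, accumulation factor R = 1/(1 − e^(−kτ)) ≈ 2.3680.
Single-dose peak C₀ = D/Vd = 393/253 ≈ 1.553 mg/L.
Steady-state peak Cmax,ss = C₀·R ≈ 1.553 × 2.3680 ≈ 3.678 mg/L.
Peak 3.7 mg/L vs MTC 7 mg/L: below toxic threshold.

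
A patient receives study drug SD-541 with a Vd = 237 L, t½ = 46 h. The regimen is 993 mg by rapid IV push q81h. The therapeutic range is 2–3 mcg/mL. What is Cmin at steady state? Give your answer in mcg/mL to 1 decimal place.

1.8 mcg/mL

τ/t½ = 81/46 ≈ 1.7609, so fraction remaining f = (1/2)^(81/46) ≈ 0.2951.
At steady state, accumulation factor R = 1/(1 − e^(−kτ)) ≈ 1.4186.
Each bolus raises the concentration by D/Vd = 993/237 ≈ 4.190 mcg/mL.
Cmax,ss = C₀/(1 − f) ≈ 4.190/0.7049 ≈ 5.944 mcg/mL.
One interval later, Cmin,ss = Cmax,ss·e^(−kτ) ≈ 5.944 × 0.2951 ≈ 1.754 mcg/mL.
Trough 1.8 mcg/mL vs MEC 2 mcg/mL: subtherapeutic.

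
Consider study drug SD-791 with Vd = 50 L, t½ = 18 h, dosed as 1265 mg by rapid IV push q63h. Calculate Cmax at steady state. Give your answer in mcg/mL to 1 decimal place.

k = ln2/t½ = ln2/18 ≈ 0.038508 h⁻¹; fraction remaining f = e^(−kτ) = e^(−0.038508×63) ≈ 0.0884.
At steady state, accumulation factor R = 1/(1 − e^(−kτ)) ≈ 1.0970.
Single-dose peak C₀ = D/Vd = 1265/50 ≈ 25.300 mcg/mL.
Steady-state peak Cmax,ss = C₀·R ≈ 25.300 × 1.0970 ≈ 27.754 mcg/mL.

27.8 mcg/mL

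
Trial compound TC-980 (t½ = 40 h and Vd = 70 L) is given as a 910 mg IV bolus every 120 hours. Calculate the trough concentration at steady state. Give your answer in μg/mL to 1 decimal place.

τ = 120 h = 3 half-lives, so f = (1/2)^3 = 0.125.
Accumulation ratio R = 1/(1 − f) = 1/0.875 = 8/7.
Single-dose peak C₀ = D/Vd = 910/70 = 13 μg/mL.
Steady-state peak Cmax,ss = C₀·R = 13 × 8/7 ≈ 14.857 μg/mL.
Steady-state trough Cmin,ss = Cmax,ss·f ≈ 14.857 × 0.125 ≈ 1.857 μg/mL.

1.9 μg/mL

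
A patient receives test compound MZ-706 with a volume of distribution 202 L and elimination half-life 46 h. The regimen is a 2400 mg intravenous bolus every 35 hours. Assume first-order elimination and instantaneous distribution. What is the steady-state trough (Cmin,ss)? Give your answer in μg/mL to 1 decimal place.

τ/t½ = 35/46 ≈ 0.76087, so fraction remaining f = (1/2)^(35/46) ≈ 0.5901.
Each bolus raises the concentration by D/Vd = 2400/202 ≈ 11.881 μg/mL.
Steady-state trough Cmin,ss = C₀·f/(1−f) ≈ 11.881 × 0.5901/0.4099 ≈ 17.104 μg/mL.

17.1 μg/mL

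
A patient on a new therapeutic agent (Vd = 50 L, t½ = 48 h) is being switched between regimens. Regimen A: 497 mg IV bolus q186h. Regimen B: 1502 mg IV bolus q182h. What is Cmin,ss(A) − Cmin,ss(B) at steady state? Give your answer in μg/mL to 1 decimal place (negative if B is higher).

Regimen A: f = (1/2)^(186/48) ≈ 0.0682; Cmin,ss = (497/50)·f/(1−f) ≈ 0.728 μg/mL.
Regimen B: f = (1/2)^(182/48) ≈ 0.0722; Cmin,ss = (1502/50)·f/(1−f) ≈ 2.338 μg/mL.
Difference ≈ 0.728 − 2.338 ≈ -1.610 μg/mL.

-1.6 μg/mL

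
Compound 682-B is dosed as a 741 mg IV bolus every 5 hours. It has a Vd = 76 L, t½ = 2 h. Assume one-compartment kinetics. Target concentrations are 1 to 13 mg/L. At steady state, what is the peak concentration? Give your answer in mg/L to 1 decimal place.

k = ln2/t½ = ln2/2 ≈ 0.346574 h⁻¹; fraction remaining f = e^(−kτ) = e^(−0.346574×5) ≈ 0.1768.
Accumulation ratio R = 1/(1 − f) ≈ 1/0.8232 ≈ 1.2148.
Each bolus raises the concentration by D/Vd = 741/76 ≈ 9.750 mg/L.
Cmax,ss = C₀/(1 − f) ≈ 9.750/0.8232 ≈ 11.844 mg/L.
Peak 11.8 mg/L vs MTC 13 mg/L: below toxic threshold.

11.8 mg/L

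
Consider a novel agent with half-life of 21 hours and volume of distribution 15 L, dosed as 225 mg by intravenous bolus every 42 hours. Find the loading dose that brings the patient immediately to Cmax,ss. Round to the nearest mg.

f = (1/2)^(42/21) ≈ 0.250000; accumulation ratio R = 1/(1−f) ≈ 1.33333.
Loading dose to hit Cmax,ss on first dose: D_load = D_maint·R ≈ 225 × 1.33333 ≈ 300.00 mg.

300 mg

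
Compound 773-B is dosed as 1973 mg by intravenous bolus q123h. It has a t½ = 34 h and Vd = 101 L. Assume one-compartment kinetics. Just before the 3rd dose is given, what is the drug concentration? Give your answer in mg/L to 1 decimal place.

1.7 mg/L

f = (1/2)^(τ/t½) = (1/2)^(123/34) ≈ 0.0815.
C₀ = D/Vd = 1973/101 ≈ 19.535 mg/L.
Before the 3rd dose, 2 doses have been given. Superposition: Cmin = C₀·(f + f²).
≈ 19.535 × (0.0815 + 0.0066) ≈ 19.535 × 0.0881 ≈ 1.721 mg/L.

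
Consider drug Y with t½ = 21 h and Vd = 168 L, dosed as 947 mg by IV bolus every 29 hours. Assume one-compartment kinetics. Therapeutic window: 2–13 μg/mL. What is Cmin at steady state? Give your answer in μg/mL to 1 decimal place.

3.5 μg/mL

Over one 29-h interval, 29/21 ≈ 1.381 half-lives elapse, leaving f ≈ 0.3840 of each dose.
Accumulation ratio R = 1/(1 − f) ≈ 1/0.6160 ≈ 1.6234.
Each bolus raises the concentration by D/Vd = 947/168 ≈ 5.637 μg/mL.
Steady-state peak Cmax,ss = C₀·R ≈ 5.637 × 1.6234 ≈ 9.151 μg/mL.
One interval later, Cmin,ss = Cmax,ss·e^(−kτ) ≈ 9.151 × 0.3840 ≈ 3.514 μg/mL.
Trough 3.5 μg/mL vs MEC 2 μg/mL: adequate.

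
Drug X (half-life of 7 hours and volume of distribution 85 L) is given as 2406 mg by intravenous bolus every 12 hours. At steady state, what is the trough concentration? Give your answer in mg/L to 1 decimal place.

12.4 mg/L

Over one 12-h interval, 12/7 ≈ 1.7143 half-lives elapse, leaving f ≈ 0.3048 of each dose.
At steady state, accumulation factor R = 1/(1 − e^(−kτ)) ≈ 1.4384.
Each bolus raises the concentration by D/Vd = 2406/85 ≈ 28.306 mg/L.
Cmax,ss = C₀/(1 − f) ≈ 28.306/0.6952 ≈ 40.716 mg/L.
One interval later, Cmin,ss = Cmax,ss·e^(−kτ) ≈ 40.716 × 0.3048 ≈ 12.410 mg/L.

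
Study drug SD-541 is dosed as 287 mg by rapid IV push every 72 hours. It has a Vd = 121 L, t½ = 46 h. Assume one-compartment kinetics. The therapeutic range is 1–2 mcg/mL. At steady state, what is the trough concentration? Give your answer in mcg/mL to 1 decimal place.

k = ln2/t½ = ln2/46 ≈ 0.015068 h⁻¹; fraction remaining f = e^(−kτ) = e^(−0.015068×72) ≈ 0.3379.
Single-dose peak C₀ = D/Vd = 287/121 ≈ 2.372 mcg/mL.
Steady-state trough Cmin,ss = C₀·f/(1−f) ≈ 2.372 × 0.3379/0.6621 ≈ 1.211 mcg/mL.
Trough 1.2 mcg/mL vs MEC 1 mcg/mL: adequate.

1.2 mcg/mL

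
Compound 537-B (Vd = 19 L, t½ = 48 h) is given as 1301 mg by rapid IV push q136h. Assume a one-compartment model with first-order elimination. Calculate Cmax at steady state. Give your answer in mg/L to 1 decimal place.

Over one 136-h interval, 136/48 ≈ 2.8333 half-lives elapse, leaving f ≈ 0.1403 of each dose.
At steady state, accumulation factor R = 1/(1 − e^(−kτ)) ≈ 1.1632.
Each bolus raises the concentration by D/Vd = 1301/19 ≈ 68.474 mg/L.
Steady-state peak Cmax,ss = C₀·R ≈ 68.474 × 1.1632 ≈ 79.649 mg/L.

79.6 mg/L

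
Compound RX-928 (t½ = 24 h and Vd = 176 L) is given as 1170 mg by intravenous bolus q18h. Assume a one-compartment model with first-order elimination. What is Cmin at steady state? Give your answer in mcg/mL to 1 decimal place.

Over one 18-h interval, 18/24 ≈ 0.75 half-lives elapse, leaving f ≈ 0.5946 of each dose.
Single-dose peak C₀ = D/Vd = 1170/176 ≈ 6.648 mcg/mL.
Steady-state trough Cmin,ss = C₀·f/(1−f) ≈ 6.648 × 0.5946/0.4054 ≈ 9.751 mcg/mL.

9.8 mcg/mL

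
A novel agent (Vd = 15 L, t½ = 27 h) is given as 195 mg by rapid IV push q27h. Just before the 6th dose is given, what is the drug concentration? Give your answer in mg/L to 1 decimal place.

12.6 mg/L

f = (1/2)^(τ/t½) = (1/2)^(27/27) ≈ 0.5000.
C₀ = D/Vd = 195/15 ≈ 13.000 mg/L.
Before the 6th dose, 5 doses have been given. Superposition: Cmin = C₀·(f + f² + … + f^5).
≈ 13.000 × (0.5000 + 0.2500 + 0.1250 + 0.0625 + 0.0313) ≈ 13.000 × 0.9688 ≈ 12.594 mg/L.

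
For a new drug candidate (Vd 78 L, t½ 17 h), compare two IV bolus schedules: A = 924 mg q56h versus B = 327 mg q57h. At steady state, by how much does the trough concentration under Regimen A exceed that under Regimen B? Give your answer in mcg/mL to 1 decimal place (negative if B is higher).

Regimen A: f = (1/2)^(56/17) ≈ 0.1019; Cmin,ss = (924/78)·f/(1−f) ≈ 1.344 mcg/mL.
Regimen B: f = (1/2)^(57/17) ≈ 0.0979; Cmin,ss = (327/78)·f/(1−f) ≈ 0.455 mcg/mL.
Difference ≈ 1.344 − 0.455 ≈ 0.889 mcg/mL.

0.9 mcg/mL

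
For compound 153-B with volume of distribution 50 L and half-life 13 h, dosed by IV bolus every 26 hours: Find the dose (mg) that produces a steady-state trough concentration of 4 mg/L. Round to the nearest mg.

600 mg

τ/t½ = 26/13 ≈ 2, so f = (1/2)^(26/13) ≈ 0.250000.
Cmin,ss = (D/Vd)·f/(1−f), so D = Cmin,ss·Vd·(1−f)/f.
D = 4 × 50 × (1−f)/f ≈ 4 × 50 × 3.00000 ≈ 600.00 mg.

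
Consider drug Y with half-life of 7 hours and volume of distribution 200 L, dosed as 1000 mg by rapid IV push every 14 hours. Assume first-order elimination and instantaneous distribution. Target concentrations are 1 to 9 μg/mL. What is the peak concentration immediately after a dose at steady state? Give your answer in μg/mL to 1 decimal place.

6.7 μg/mL

τ = 14 h = 2 half-lives, so f = (1/2)^2 = 0.25.
At steady state, R = 1/(1 − 0.25) = 4/3.
Single-dose peak C₀ = D/Vd = 1000/200 = 5 μg/mL.
Steady-state peak Cmax,ss = C₀·R = 5 × 4/3 ≈ 6.667 μg/mL.
Peak 6.7 μg/mL vs MTC 9 μg/mL: below toxic threshold.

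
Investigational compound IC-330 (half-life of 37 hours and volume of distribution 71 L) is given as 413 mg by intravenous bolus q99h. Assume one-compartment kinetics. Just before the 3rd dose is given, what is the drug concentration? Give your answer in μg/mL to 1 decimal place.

1.1 μg/mL

f = (1/2)^(τ/t½) = (1/2)^(99/37) ≈ 0.1565.
C₀ = D/Vd = 413/71 ≈ 5.817 μg/mL.
Before the 3rd dose, 2 doses have been given. Superposition: Cmin = C₀·(f + f²).
≈ 5.817 × (0.1565 + 0.0245) ≈ 5.817 × 0.1810 ≈ 1.053 μg/mL.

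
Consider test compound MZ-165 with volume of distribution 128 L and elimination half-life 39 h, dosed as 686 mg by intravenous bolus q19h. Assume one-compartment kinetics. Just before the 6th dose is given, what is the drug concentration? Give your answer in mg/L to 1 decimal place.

f = (1/2)^(τ/t½) = (1/2)^(19/39) ≈ 0.7134.
C₀ = D/Vd = 686/128 ≈ 5.359 mg/L.
Before the 6th dose, 5 doses have been given. Superposition: Cmin = C₀·(f + f² + … + f^5).
≈ 5.359 × (0.7134 + 0.5089 + 0.3631 + 0.2590 + 0.1848) ≈ 5.359 × 2.0292 ≈ 10.874 mg/L.

10.9 mg/L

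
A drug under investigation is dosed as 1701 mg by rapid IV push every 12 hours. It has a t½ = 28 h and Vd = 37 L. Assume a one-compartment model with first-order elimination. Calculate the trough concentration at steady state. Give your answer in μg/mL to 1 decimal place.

τ/t½ = 12/28 ≈ 0.42857, so fraction remaining f = (1/2)^(12/28) ≈ 0.7430.
At steady state, accumulation factor R = 1/(1 − e^(−kτ)) ≈ 3.8911.
Single-dose peak C₀ = D/Vd = 1701/37 ≈ 45.973 μg/mL.
Steady-state peak Cmax,ss = C₀·R ≈ 45.973 × 3.8911 ≈ 178.886 μg/mL.
Steady-state trough Cmin,ss = Cmax,ss·f ≈ 178.886 × 0.7430 ≈ 132.912 μg/mL.

132.9 μg/mL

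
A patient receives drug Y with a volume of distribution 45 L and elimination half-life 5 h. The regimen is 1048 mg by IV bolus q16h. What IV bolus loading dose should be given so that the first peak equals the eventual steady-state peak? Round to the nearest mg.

f = (1/2)^(16/5) ≈ 0.108819; accumulation ratio R = 1/(1−f) ≈ 1.12211.
Loading dose to hit Cmax,ss on first dose: D_load = D_maint·R ≈ 1048 × 1.12211 ≈ 1175.97 mg.

1176 mg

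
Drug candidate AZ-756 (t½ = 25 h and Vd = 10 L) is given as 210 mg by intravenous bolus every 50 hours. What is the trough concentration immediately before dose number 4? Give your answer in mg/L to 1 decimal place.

6.9 mg/L

f = (1/2)^(τ/t½) = (1/2)^(50/25) ≈ 0.2500.
C₀ = D/Vd = 210/10 ≈ 21.000 mg/L.
Before the 4th dose, 3 doses have been given. Superposition: Cmin = C₀·(f + f² + … + f^3).
≈ 21.000 × (0.2500 + 0.0625 + 0.0156) ≈ 21.000 × 0.3281 ≈ 6.890 mg/L.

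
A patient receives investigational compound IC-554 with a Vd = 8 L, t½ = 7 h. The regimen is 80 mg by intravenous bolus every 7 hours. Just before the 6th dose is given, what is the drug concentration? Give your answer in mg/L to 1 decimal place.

f = (1/2)^(τ/t½) = (1/2)^(7/7) ≈ 0.5000.
C₀ = D/Vd = 80/8 ≈ 10.000 mg/L.
Before the 6th dose, 5 doses have been given. Superposition: Cmin = C₀·(f + f² + … + f^5).
≈ 10.000 × (0.5000 + 0.2500 + 0.1250 + 0.0625 + 0.0313) ≈ 10.000 × 0.9688 ≈ 9.688 mg/L.

9.7 mg/L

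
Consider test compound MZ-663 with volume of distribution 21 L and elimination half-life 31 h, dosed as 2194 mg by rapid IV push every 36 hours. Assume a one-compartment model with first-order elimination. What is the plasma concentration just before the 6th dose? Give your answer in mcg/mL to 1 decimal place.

83.0 mcg/mL

f = (1/2)^(τ/t½) = (1/2)^(36/31) ≈ 0.4471.
C₀ = D/Vd = 2194/21 ≈ 104.476 mcg/mL.
Before the 6th dose, 5 doses have been given. Superposition: Cmin = C₀·(f + f² + … + f^5).
≈ 104.476 × (0.4471 + 0.1999 + 0.0894 + 0.0400 + 0.0179) ≈ 104.476 × 0.7943 ≈ 82.985 mcg/mL.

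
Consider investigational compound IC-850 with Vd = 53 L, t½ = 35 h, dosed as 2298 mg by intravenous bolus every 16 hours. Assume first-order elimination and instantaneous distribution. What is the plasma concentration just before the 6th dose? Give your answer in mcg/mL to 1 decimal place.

92.4 mcg/mL

f = (1/2)^(τ/t½) = (1/2)^(16/35) ≈ 0.7284.
C₀ = D/Vd = 2298/53 ≈ 43.358 mcg/mL.
Before the 6th dose, 5 doses have been given. Superposition: Cmin = C₀·(f + f² + … + f^5).
≈ 43.358 × (0.7284 + 0.5306 + 0.3865 + 0.2815 + 0.2050) ≈ 43.358 × 2.1320 ≈ 92.439 mcg/mL.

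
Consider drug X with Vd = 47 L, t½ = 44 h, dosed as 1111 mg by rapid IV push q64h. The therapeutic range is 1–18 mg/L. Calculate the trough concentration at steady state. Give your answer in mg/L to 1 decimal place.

13.6 mg/L

Over one 64-h interval, 64/44 ≈ 1.4545 half-lives elapse, leaving f ≈ 0.3649 of each dose.
Single-dose peak C₀ = D/Vd = 1111/47 ≈ 23.638 mg/L.
Steady-state trough Cmin,ss = C₀·f/(1−f) ≈ 23.638 × 0.3649/0.6351 ≈ 13.581 mg/L.
Trough 13.6 mg/L vs MEC 1 mg/L: adequate.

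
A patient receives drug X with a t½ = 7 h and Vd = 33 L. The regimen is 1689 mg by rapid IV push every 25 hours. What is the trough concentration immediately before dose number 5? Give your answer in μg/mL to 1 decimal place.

f = (1/2)^(τ/t½) = (1/2)^(25/7) ≈ 0.0841.
C₀ = D/Vd = 1689/33 ≈ 51.182 μg/mL.
Before the 5th dose, 4 doses have been given. Superposition: Cmin = C₀·(f + f² + … + f^4).
≈ 51.182 × (0.0841 + 0.0071 + 0.0006 + 0.0001) ≈ 51.182 × 0.0919 ≈ 4.704 μg/mL.

4.7 μg/mL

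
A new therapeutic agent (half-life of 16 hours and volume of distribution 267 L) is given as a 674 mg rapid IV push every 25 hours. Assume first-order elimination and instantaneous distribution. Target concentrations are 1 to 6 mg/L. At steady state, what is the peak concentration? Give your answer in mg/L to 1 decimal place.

3.8 mg/L

Over one 25-h interval, 25/16 ≈ 1.5625 half-lives elapse, leaving f ≈ 0.3386 of each dose.
Accumulation ratio R = 1/(1 − f) ≈ 1/0.6614 ≈ 1.5119.
Single-dose peak C₀ = D/Vd = 674/267 ≈ 2.524 mg/L.
Cmax,ss = C₀/(1 − f) ≈ 2.524/0.6614 ≈ 3.816 mg/L.
Peak 3.8 mg/L vs MTC 6 mg/L: below toxic threshold.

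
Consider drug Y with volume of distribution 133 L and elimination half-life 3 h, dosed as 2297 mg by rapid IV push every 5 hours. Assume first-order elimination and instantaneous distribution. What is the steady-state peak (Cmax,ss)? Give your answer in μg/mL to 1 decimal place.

Over one 5-h interval, 5/3 ≈ 1.6667 half-lives elapse, leaving f ≈ 0.3150 of each dose.
At steady state, accumulation factor R = 1/(1 − e^(−kτ)) ≈ 1.4599.
Single-dose peak C₀ = D/Vd = 2297/133 ≈ 17.271 μg/mL.
Cmax,ss = C₀/(1 − f) ≈ 17.271/0.6850 ≈ 25.213 μg/mL.

25.2 μg/mL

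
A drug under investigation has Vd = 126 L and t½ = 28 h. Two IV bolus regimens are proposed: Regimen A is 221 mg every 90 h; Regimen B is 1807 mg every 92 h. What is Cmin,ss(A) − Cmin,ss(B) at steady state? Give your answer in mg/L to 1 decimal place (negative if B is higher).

-1.4 mg/L

Regimen A: f = (1/2)^(90/28) ≈ 0.1077; Cmin,ss = (221/126)·f/(1−f) ≈ 0.212 mg/L.
Regimen B: f = (1/2)^(92/28) ≈ 0.1025; Cmin,ss = (1807/126)·f/(1−f) ≈ 1.638 mg/L.
Difference ≈ 0.212 − 1.638 ≈ -1.426 mg/L.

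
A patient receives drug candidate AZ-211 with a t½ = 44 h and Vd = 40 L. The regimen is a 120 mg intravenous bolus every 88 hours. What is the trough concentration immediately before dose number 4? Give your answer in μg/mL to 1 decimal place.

f = (1/2)^(τ/t½) = (1/2)^(88/44) ≈ 0.2500.
C₀ = D/Vd = 120/40 ≈ 3.000 μg/mL.
Before the 4th dose, 3 doses have been given. Superposition: Cmin = C₀·(f + f² + … + f^3).
≈ 3.000 × (0.2500 + 0.0625 + 0.0156) ≈ 3.000 × 0.3281 ≈ 0.984 μg/mL.

1.0 μg/mL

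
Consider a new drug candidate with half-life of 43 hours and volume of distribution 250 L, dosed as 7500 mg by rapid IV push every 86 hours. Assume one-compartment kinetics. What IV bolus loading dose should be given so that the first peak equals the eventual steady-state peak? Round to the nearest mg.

f = (1/2)^(86/43) ≈ 0.250000; accumulation ratio R = 1/(1−f) ≈ 1.33333.
Loading dose to hit Cmax,ss on first dose: D_load = D_maint·R ≈ 7500 × 1.33333 ≈ 9999.97 mg.

10000 mg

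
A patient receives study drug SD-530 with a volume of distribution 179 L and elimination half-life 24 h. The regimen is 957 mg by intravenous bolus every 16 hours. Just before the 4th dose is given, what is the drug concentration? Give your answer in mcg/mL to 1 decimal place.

f = (1/2)^(τ/t½) = (1/2)^(16/24) ≈ 0.6300.
C₀ = D/Vd = 957/179 ≈ 5.346 mcg/mL.
Before the 4th dose, 3 doses have been given. Superposition: Cmin = C₀·(f + f² + … + f^3).
≈ 5.346 × (0.6300 + 0.3969 + 0.2500) ≈ 5.346 × 1.2769 ≈ 6.826 mcg/mL.

6.8 mcg/mL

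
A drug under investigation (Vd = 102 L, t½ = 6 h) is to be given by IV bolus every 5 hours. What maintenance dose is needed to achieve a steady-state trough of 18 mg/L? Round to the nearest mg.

1435 mg

τ/t½ = 5/6 ≈ 0.83333, so f = (1/2)^(5/6) ≈ 0.561231.
Cmin,ss = (D/Vd)·f/(1−f), so D = Cmin,ss·Vd·(1−f)/f.
D = 18 × 102 × (1−f)/f ≈ 18 × 102 × 0.78180 ≈ 1435.38 mg.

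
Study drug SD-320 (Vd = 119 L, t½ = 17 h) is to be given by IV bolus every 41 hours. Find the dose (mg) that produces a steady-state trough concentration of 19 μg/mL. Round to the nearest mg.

9770 mg

τ/t½ = 41/17 ≈ 2.4118, so f = (1/2)^(41/17) ≈ 0.187926.
Cmin,ss = (D/Vd)·f/(1−f), so D = Cmin,ss·Vd·(1−f)/f.
D = 19 × 119 × (1−f)/f ≈ 19 × 119 × 4.32124 ≈ 9770.32 mg.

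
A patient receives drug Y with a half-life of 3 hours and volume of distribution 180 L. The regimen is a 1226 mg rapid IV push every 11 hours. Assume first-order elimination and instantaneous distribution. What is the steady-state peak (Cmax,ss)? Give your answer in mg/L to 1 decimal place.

7.4 mg/L

Over one 11-h interval, 11/3 ≈ 3.6667 half-lives elapse, leaving f ≈ 0.0787 of each dose.
At steady state, accumulation factor R = 1/(1 − e^(−kτ)) ≈ 1.0854.
Each bolus raises the concentration by D/Vd = 1226/180 ≈ 6.811 mg/L.
Steady-state peak Cmax,ss = C₀·R ≈ 6.811 × 1.0854 ≈ 7.393 mg/L.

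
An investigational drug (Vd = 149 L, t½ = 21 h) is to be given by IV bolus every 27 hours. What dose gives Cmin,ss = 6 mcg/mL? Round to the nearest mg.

1286 mg

τ/t½ = 27/21 ≈ 1.2857, so f = (1/2)^(27/21) ≈ 0.410168.
Cmin,ss = (D/Vd)·f/(1−f), so D = Cmin,ss·Vd·(1−f)/f.
D = 6 × 149 × (1−f)/f ≈ 6 × 149 × 1.43803 ≈ 1285.60 mg.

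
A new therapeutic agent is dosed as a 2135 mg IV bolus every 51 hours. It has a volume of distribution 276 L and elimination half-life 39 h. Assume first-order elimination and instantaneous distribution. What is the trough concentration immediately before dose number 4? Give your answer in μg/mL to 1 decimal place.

f = (1/2)^(τ/t½) = (1/2)^(51/39) ≈ 0.4040.
C₀ = D/Vd = 2135/276 ≈ 7.736 μg/mL.
Before the 4th dose, 3 doses have been given. Superposition: Cmin = C₀·(f + f² + … + f^3).
≈ 7.736 × (0.4040 + 0.1632 + 0.0659) ≈ 7.736 × 0.6331 ≈ 4.898 μg/mL.

4.9 μg/mL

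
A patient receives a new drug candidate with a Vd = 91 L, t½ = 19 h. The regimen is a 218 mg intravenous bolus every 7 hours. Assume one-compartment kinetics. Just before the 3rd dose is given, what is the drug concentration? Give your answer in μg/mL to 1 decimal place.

3.3 μg/mL

f = (1/2)^(τ/t½) = (1/2)^(7/19) ≈ 0.7746.
C₀ = D/Vd = 218/91 ≈ 2.396 μg/mL.
Before the 3rd dose, 2 doses have been given. Superposition: Cmin = C₀·(f + f²).
≈ 2.396 × (0.7746 + 0.6000) ≈ 2.396 × 1.3746 ≈ 3.294 μg/mL.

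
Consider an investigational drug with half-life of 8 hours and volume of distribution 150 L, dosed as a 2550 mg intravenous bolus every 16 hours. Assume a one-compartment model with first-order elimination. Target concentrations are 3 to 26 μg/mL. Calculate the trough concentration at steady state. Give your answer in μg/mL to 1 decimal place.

The dosing interval is 2 half-lives, so f = 2^(−2) = 0.25.
At steady state, R = 1/(1 − 0.25) = 4/3.
Single-dose peak C₀ = D/Vd = 2550/150 = 17 μg/mL.
Steady-state peak Cmax,ss = C₀·R = 17 × 4/3 ≈ 22.667 μg/mL.
Steady-state trough Cmin,ss = Cmax,ss·f ≈ 22.667 × 0.25 ≈ 5.667 μg/mL.
Trough 5.7 μg/mL vs MEC 3 μg/mL: adequate.

5.7 μg/mL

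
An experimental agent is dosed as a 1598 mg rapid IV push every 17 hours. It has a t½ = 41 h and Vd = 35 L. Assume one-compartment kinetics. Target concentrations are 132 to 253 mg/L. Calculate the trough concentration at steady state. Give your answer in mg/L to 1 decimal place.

Over one 17-h interval, 17/41 ≈ 0.41463 half-lives elapse, leaving f ≈ 0.7502 of each dose.
Accumulation ratio R = 1/(1 − f) ≈ 1/0.2498 ≈ 4.0032.
Each bolus raises the concentration by D/Vd = 1598/35 ≈ 45.657 mg/L.
Cmax,ss = C₀/(1 − f) ≈ 45.657/0.2498 ≈ 182.774 mg/L.
Steady-state trough Cmin,ss = Cmax,ss·f ≈ 182.774 × 0.7502 ≈ 137.117 mg/L.
Trough 137.1 mg/L vs MEC 132 mg/L: adequate.

137.1 mg/L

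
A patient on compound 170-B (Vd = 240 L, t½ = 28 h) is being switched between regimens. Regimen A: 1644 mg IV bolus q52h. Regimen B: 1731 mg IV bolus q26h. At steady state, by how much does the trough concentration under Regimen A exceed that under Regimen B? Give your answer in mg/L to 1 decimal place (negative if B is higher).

Regimen A: f = (1/2)^(52/28) ≈ 0.2760; Cmin,ss = (1644/240)·f/(1−f) ≈ 2.611 mg/L.
Regimen B: f = (1/2)^(26/28) ≈ 0.5254; Cmin,ss = (1731/240)·f/(1−f) ≈ 7.985 mg/L.
Difference ≈ 2.611 − 7.985 ≈ -5.374 mg/L.

-5.4 mg/L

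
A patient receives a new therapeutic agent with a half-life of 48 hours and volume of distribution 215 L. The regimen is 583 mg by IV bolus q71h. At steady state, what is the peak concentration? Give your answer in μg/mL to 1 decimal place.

4.2 μg/mL

Over one 71-h interval, 71/48 ≈ 1.4792 half-lives elapse, leaving f ≈ 0.3587 of each dose.
Accumulation ratio R = 1/(1 − f) ≈ 1/0.6413 ≈ 1.5593.
Single-dose peak C₀ = D/Vd = 583/215 ≈ 2.712 μg/mL.
Cmax,ss = C₀/(1 − f) ≈ 2.712/0.6413 ≈ 4.229 μg/mL.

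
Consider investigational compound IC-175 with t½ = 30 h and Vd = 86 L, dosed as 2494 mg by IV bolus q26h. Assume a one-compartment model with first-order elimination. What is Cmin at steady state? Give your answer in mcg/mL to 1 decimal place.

k = ln2/t½ = ln2/30 ≈ 0.023105 h⁻¹; fraction remaining f = e^(−kτ) = e^(−0.023105×26) ≈ 0.5484.
Accumulation ratio R = 1/(1 − f) ≈ 1/0.4516 ≈ 2.2143.
Each bolus raises the concentration by D/Vd = 2494/86 ≈ 29.000 mcg/mL.
Cmax,ss = C₀/(1 − f) ≈ 29.000/0.4516 ≈ 64.216 mcg/mL.
One interval later, Cmin,ss = Cmax,ss·e^(−kτ) ≈ 64.216 × 0.5484 ≈ 35.216 mcg/mL.

35.2 mcg/mL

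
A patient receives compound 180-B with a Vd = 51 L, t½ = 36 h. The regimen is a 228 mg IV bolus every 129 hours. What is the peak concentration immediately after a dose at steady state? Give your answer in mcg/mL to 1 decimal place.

4.9 mcg/mL

k = ln2/t½ = ln2/36 ≈ 0.019254 h⁻¹; fraction remaining f = e^(−kτ) = e^(−0.019254×129) ≈ 0.0834.
At steady state, accumulation factor R = 1/(1 − e^(−kτ)) ≈ 1.0910.
Single-dose peak C₀ = D/Vd = 228/51 ≈ 4.471 mcg/mL.
Steady-state peak Cmax,ss = C₀·R ≈ 4.471 × 1.0910 ≈ 4.878 mcg/mL.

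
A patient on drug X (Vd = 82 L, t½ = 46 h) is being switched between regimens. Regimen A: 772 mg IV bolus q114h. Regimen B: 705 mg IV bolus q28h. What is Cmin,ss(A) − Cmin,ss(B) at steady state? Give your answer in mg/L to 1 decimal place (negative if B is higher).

-14.3 mg/L

Regimen A: f = (1/2)^(114/46) ≈ 0.1795; Cmin,ss = (772/82)·f/(1−f) ≈ 2.060 mg/L.
Regimen B: f = (1/2)^(28/46) ≈ 0.6558; Cmin,ss = (705/82)·f/(1−f) ≈ 16.381 mg/L.
Difference ≈ 2.060 − 16.381 ≈ -14.321 mg/L.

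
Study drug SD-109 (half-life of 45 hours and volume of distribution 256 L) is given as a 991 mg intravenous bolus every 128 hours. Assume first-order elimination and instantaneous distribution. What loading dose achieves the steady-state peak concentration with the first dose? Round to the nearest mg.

f = (1/2)^(128/45) ≈ 0.139231; accumulation ratio R = 1/(1−f) ≈ 1.16175.
Loading dose to hit Cmax,ss on first dose: D_load = D_maint·R ≈ 991 × 1.16175 ≈ 1151.29 mg.

1151 mg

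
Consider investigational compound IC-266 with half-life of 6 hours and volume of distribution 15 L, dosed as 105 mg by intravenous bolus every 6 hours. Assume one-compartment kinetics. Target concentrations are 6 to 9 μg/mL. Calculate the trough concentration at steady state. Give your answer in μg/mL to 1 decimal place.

7.0 μg/mL

The dosing interval is 1 half-life, so f = 2^(−1) = 0.5.
Accumulation ratio R = 1/(1 − f) = 1/0.5 = 2/1.
Single-dose peak C₀ = D/Vd = 105/15 = 7 μg/mL.
Steady-state peak Cmax,ss = C₀·R = 7 × 2/1 ≈ 14.000 μg/mL.
Steady-state trough Cmin,ss = Cmax,ss·f ≈ 14.000 × 0.5 ≈ 7.000 μg/mL.
Trough 7.0 μg/mL vs MEC 6 μg/mL: adequate.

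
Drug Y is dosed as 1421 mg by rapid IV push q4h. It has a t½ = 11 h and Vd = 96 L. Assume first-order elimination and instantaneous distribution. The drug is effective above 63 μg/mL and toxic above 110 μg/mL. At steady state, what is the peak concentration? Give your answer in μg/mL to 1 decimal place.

Over one 4-h interval, 4/11 ≈ 0.36364 half-lives elapse, leaving f ≈ 0.7772 of each dose.
Accumulation ratio R = 1/(1 − f) ≈ 1/0.2228 ≈ 4.4883.
Each bolus raises the concentration by D/Vd = 1421/96 ≈ 14.802 μg/mL.
Steady-state peak Cmax,ss = C₀·R ≈ 14.802 × 4.4883 ≈ 66.436 μg/mL.
Peak 66.4 μg/mL vs MTC 110 μg/mL: below toxic threshold.

66.4 μg/mL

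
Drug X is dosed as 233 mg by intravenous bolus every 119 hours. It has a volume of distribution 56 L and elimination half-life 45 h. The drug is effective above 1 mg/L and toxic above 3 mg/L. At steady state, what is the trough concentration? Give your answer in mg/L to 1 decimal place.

Over one 119-h interval, 119/45 ≈ 2.6444 half-lives elapse, leaving f ≈ 0.1599 of each dose.
Each bolus raises the concentration by D/Vd = 233/56 ≈ 4.161 mg/L.
Steady-state trough Cmin,ss = C₀·f/(1−f) ≈ 4.161 × 0.1599/0.8401 ≈ 0.792 mg/L.
Trough 0.8 mg/L vs MEC 1 mg/L: subtherapeutic.

0.8 mg/L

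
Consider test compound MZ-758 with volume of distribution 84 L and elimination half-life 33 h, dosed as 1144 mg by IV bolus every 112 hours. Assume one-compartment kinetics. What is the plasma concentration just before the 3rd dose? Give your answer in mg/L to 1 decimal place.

f = (1/2)^(τ/t½) = (1/2)^(112/33) ≈ 0.0951.
C₀ = D/Vd = 1144/84 ≈ 13.619 mg/L.
Before the 3rd dose, 2 doses have been given. Superposition: Cmin = C₀·(f + f²).
≈ 13.619 × (0.0951 + 0.0090) ≈ 13.619 × 0.1041 ≈ 1.418 mg/L.

1.4 mg/L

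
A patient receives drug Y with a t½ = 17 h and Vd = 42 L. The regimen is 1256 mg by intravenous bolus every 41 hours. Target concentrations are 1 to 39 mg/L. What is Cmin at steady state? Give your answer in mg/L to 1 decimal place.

6.9 mg/L

Over one 41-h interval, 41/17 ≈ 2.4118 half-lives elapse, leaving f ≈ 0.1879 of each dose.
Accumulation ratio R = 1/(1 − f) ≈ 1/0.8121 ≈ 1.2314.
Single-dose peak C₀ = D/Vd = 1256/42 ≈ 29.905 mg/L.
Cmax,ss = C₀/(1 − f) ≈ 29.905/0.8121 ≈ 36.824 mg/L.
One interval later, Cmin,ss = Cmax,ss·e^(−kτ) ≈ 36.824 × 0.1879 ≈ 6.919 mg/L.
Trough 6.9 mg/L vs MEC 1 mg/L: adequate.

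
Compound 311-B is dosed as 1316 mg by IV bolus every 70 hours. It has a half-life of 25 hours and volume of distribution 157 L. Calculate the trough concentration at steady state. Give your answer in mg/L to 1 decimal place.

1.4 mg/L

τ/t½ = 70/25 ≈ 2.8, so fraction remaining f = (1/2)^(70/25) ≈ 0.1436.
Single-dose peak C₀ = D/Vd = 1316/157 ≈ 8.382 mg/L.
Steady-state trough Cmin,ss = C₀·f/(1−f) ≈ 8.382 × 0.1436/0.8564 ≈ 1.405 mg/L.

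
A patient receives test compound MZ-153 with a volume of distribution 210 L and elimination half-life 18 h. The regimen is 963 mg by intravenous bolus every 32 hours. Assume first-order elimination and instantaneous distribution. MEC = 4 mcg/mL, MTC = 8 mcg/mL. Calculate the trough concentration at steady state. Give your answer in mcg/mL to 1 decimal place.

k = ln2/t½ = ln2/18 ≈ 0.038508 h⁻¹; fraction remaining f = e^(−kτ) = e^(−0.038508×32) ≈ 0.2916.
At steady state, accumulation factor R = 1/(1 − e^(−kτ)) ≈ 1.4116.
Each bolus raises the concentration by D/Vd = 963/210 ≈ 4.586 mcg/mL.
Steady-state peak Cmax,ss = C₀·R ≈ 4.586 × 1.4116 ≈ 6.474 mcg/mL.
One interval later, Cmin,ss = Cmax,ss·e^(−kτ) ≈ 6.474 × 0.2916 ≈ 1.888 mcg/mL.
Trough 1.9 mcg/mL vs MEC 4 mcg/mL: subtherapeutic.

1.9 mcg/mL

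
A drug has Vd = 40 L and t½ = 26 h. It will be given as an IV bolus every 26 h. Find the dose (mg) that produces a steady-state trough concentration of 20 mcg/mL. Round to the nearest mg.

τ/t½ = 26/26 ≈ 1, so f = (1/2)^(26/26) ≈ 0.500000.
Cmin,ss = (D/Vd)·f/(1−f), so D = Cmin,ss·Vd·(1−f)/f.
D = 20 × 40 × (1−f)/f ≈ 20 × 40 × 1.00000 ≈ 800.00 mg.

800 mg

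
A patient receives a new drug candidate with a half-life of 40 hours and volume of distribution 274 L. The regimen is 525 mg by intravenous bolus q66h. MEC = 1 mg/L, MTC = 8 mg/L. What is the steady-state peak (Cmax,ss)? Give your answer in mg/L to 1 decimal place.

2.8 mg/L

Over one 66-h interval, 66/40 ≈ 1.65 half-lives elapse, leaving f ≈ 0.3186 of each dose.
Accumulation ratio R = 1/(1 − f) ≈ 1/0.6814 ≈ 1.4676.
Single-dose peak C₀ = D/Vd = 525/274 ≈ 1.916 mg/L.
Steady-state peak Cmax,ss = C₀·R ≈ 1.916 × 1.4676 ≈ 2.812 mg/L.
Peak 2.8 mg/L vs MTC 8 mg/L: below toxic threshold.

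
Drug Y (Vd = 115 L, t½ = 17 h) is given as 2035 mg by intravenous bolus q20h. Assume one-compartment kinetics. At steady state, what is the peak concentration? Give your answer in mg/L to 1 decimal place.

31.7 mg/L

Over one 20-h interval, 20/17 ≈ 1.1765 half-lives elapse, leaving f ≈ 0.4424 of each dose.
Accumulation ratio R = 1/(1 − f) ≈ 1/0.5576 ≈ 1.7934.
Each bolus raises the concentration by D/Vd = 2035/115 ≈ 17.696 mg/L.
Steady-state peak Cmax,ss = C₀·R ≈ 17.696 × 1.7934 ≈ 31.736 mg/L.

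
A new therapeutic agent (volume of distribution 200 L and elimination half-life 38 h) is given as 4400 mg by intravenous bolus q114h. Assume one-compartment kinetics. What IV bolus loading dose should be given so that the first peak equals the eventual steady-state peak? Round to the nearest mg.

f = (1/2)^(114/38) ≈ 0.125000; accumulation ratio R = 1/(1−f) ≈ 1.14286.
Loading dose to hit Cmax,ss on first dose: D_load = D_maint·R ≈ 4400 × 1.14286 ≈ 5028.58 mg.

5029 mg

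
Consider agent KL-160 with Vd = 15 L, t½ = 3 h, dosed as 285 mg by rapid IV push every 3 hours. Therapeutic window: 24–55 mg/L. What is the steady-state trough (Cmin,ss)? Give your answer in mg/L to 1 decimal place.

τ = 3 h = 1 half-life, so f = (1/2)^1 = 0.5.
Accumulation ratio R = 1/(1 − f) = 1/0.5 = 2/1.
Single-dose peak C₀ = D/Vd = 285/15 = 19 mg/L.
Steady-state peak Cmax,ss = C₀·R = 19 × 2/1 ≈ 38.000 mg/L.
Steady-state trough Cmin,ss = Cmax,ss·f ≈ 38.000 × 0.5 ≈ 19.000 mg/L.
Trough 19.0 mg/L vs MEC 24 mg/L: subtherapeutic.

19.0 mg/L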